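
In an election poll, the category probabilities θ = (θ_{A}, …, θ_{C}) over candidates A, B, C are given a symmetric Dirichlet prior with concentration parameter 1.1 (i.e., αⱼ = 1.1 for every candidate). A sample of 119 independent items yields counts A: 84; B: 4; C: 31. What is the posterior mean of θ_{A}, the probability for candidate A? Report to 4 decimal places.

0.6958

The Dirichlet prior is conjugate to the Multinomial likelihood: each posterior αⱼ = prior αⱼ + observed count nⱼ.
Posterior concentration: (85.1, 5.1, 32.1), total = 122.3.
E[θ_{A}|data] = α_{A}/Σα = 85.1/122.3 = 0.6958.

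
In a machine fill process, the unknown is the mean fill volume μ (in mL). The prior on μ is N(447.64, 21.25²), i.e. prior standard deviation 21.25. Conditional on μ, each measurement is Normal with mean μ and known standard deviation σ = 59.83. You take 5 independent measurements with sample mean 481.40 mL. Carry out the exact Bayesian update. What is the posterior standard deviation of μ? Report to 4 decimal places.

For Normal data with known variance σ², a Normal(μ₀, σ₀²) prior on μ is conjugate. Posterior precision = 1/σ₀² + n/σ²; posterior mean is the precision-weighted average of μ₀ and x̄.
σ₀² = 21.25² = 451.5625, σ² = 59.83² = 3579.6289; σ² + n·σ₀² = 3579.6289 + 5·451.5625 = 5837.4414.
Posterior precision = 1/σ₀² + n/σ² = 1/451.5625 + 5/3579.6289 = (σ² + n·σ₀²)/(σ₀²σ²) = 5837.4414/(451.5625·3579.6289); posterior variance σₙ² = σ₀²σ²/(σ² + n·σ₀²) = 451.5625·3579.6289/5837.4414 = 276.906621.
Posterior SD = √σₙ² = √(451.5625·3579.6289/5837.4414) = 16.6405.

16.6405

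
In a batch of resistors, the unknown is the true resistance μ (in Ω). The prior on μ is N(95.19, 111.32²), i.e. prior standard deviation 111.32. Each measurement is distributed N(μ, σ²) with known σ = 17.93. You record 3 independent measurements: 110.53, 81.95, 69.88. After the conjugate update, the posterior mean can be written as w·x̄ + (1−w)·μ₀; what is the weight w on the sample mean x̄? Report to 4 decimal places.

0.9914

For Normal data with known variance σ², a Normal(μ₀, σ₀²) prior on μ is conjugate. Posterior precision = 1/σ₀² + n/σ²; posterior mean is the precision-weighted average of μ₀ and x̄.
σ₀² = 111.32² = 12392.1424, σ² = 17.93² = 321.4849. Prior precision 1/σ₀² = 1/12392.1424; data precision n/σ² = 3/321.4849.
w = (n/σ²)/(1/σ₀² + n/σ²) = n·σ₀²/(σ² + n·σ₀²) = 3·12392.1424/(321.4849 + 3·12392.1424) = 37176.4272/37497.9121 = 0.9914.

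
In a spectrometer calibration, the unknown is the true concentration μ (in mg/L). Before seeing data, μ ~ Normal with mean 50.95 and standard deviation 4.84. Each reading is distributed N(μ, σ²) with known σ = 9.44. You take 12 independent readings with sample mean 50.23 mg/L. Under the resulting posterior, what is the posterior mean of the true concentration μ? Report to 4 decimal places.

For Normal data with known variance σ², a Normal(μ₀, σ₀²) prior on μ is conjugate. Posterior precision = 1/σ₀² + n/σ²; posterior mean is the precision-weighted average of μ₀ and x̄.
n·x̄ = 12·50.23 = 602.76.
σ₀² = 4.84² = 23.4256, σ² = 9.44² = 89.1136; σ² + n·σ₀² = 89.1136 + 12·23.4256 = 370.2208.
Posterior mean = (μ₀/σ₀² + n·x̄/σ²)/(1/σ₀² + n/σ²) = (σ²·μ₀ + σ₀²·n·x̄)/(σ² + n·σ₀²) = (89.1136·50.95 + 23.4256·602.76)/370.2208 = 18660.352576/370.2208 = 50.4033.

50.4033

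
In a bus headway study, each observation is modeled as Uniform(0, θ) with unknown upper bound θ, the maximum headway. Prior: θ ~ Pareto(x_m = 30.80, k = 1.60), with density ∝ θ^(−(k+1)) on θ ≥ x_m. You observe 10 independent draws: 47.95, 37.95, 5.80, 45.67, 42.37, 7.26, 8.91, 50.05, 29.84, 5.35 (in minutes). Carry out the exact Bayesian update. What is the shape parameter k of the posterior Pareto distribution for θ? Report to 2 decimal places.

A Pareto(scale x_m, shape k) prior on the upper bound θ of Uniform(0, θ) is conjugate: posterior is Pareto(max(x_m, max xᵢ), k + n).
Sample maximum = 50.05; prior scale x_m = 30.80 → posterior scale = max = 50.05.
Posterior shape = 1.60 + 10 = 11.60.
Posterior shape k = 11.60.

11.60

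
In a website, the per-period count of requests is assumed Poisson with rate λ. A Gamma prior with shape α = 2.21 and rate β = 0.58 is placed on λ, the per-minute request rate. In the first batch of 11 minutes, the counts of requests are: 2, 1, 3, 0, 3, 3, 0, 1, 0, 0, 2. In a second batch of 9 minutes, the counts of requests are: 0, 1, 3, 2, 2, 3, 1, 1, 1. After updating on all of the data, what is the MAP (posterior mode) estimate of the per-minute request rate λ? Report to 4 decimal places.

With a Gamma(shape α, rate β) prior, the Poisson likelihood is conjugate: the posterior is Gamma(α + ΣXᵢ, β + n).
Batch 1: sum of counts S = 15 over n = 11 minutes.
After batch 1: Gamma(α+S, β+n) = Gamma(2.21+15, 0.58+11) = Gamma(17.21, 11.58).
Batch 2: sum of counts S = 14 over n = 9 minutes.
After batch 2: Gamma(α+S, β+n) = Gamma(17.21+14, 11.58+9) = Gamma(31.21, 20.58).
Mode of Gamma(α,β) for α≥1 is (α−1)/β = 30.21/20.58 = 1.4679.

1.4679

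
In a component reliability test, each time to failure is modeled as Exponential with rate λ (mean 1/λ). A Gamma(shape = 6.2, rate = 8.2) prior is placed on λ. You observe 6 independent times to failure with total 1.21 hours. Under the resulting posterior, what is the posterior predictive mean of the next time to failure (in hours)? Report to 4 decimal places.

With a Gamma(shape α, rate β) prior on the exponential rate λ, the posterior after n observations with total T = Σxᵢ is Gamma(α+n, β+T).
Posterior: Gamma(6.2+6, 8.2+1.21) = Gamma(12.2, 9.41).
The predictive distribution for the next observation is Lomax; its mean is β/(α−1) = 9.41/11.2 = 0.8402.

0.8402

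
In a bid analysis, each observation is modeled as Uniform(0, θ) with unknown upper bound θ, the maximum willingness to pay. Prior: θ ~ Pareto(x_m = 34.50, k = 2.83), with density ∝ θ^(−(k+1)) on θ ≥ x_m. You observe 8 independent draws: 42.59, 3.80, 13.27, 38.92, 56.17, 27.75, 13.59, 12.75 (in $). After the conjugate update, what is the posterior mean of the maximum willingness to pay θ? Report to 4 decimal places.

61.8841

A Pareto(scale x_m, shape k) prior on the upper bound θ of Uniform(0, θ) is conjugate: posterior is Pareto(max(x_m, max xᵢ), k + n).
Sample maximum = 56.17; prior scale x_m = 34.50 → posterior scale = max = 56.17.
Posterior shape = 2.83 + 8 = 10.83.
E[θ|data] = k·x_m/(k−1) = 10.83·56.17/9.83 = 61.8841.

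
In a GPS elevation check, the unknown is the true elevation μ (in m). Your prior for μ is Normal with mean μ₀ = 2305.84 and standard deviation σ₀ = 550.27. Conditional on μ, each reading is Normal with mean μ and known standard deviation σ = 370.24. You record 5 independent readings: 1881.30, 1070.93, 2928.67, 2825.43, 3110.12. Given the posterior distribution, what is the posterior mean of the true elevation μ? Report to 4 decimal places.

For Normal data with known variance σ², a Normal(μ₀, σ₀²) prior on μ is conjugate. Posterior precision = 1/σ₀² + n/σ²; posterior mean is the precision-weighted average of μ₀ and x̄.
Σxᵢ = 1881.30 + 1070.93 + 2928.67 + 2825.43 + 3110.12 = 11816.45, so n·x̄ = 11816.45.
σ₀² = 550.27² = 302797.0729, σ² = 370.24² = 137077.6576; σ² + n·σ₀² = 137077.6576 + 5·302797.0729 = 1651063.0221.
Posterior mean = (μ₀/σ₀² + n·x̄/σ²)/(1/σ₀² + n/σ²) = (σ²·μ₀ + σ₀²·n·x̄)/(σ² + n·σ₀²) = (137077.6576·2305.84 + 302797.0729·11816.45)/1651063.0221 = 3894065618.069589/1651063.0221 = 2358.5203.

2358.5203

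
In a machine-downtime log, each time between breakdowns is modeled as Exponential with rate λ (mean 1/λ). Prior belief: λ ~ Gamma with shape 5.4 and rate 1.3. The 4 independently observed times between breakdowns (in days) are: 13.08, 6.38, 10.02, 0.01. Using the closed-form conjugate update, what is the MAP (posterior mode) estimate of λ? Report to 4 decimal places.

0.2728

With a Gamma(shape α, rate β) prior on the exponential rate λ, the posterior after n observations with total T = Σxᵢ is Gamma(α+n, β+T).
Sum of observations T = 29.49 days; n = 4.
Posterior: Gamma(5.4+4, 1.3+29.49) = Gamma(9.4, 30.79).
Mode = (α−1)/β = 0.2728.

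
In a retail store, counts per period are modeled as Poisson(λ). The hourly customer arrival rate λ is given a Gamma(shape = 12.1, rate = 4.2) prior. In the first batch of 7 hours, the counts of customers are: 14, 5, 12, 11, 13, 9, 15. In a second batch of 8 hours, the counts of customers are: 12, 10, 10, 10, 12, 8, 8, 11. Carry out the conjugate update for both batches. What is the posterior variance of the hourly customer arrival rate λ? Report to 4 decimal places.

0.4669

With a Gamma(shape α, rate β) prior, the Poisson likelihood is conjugate: the posterior is Gamma(α + ΣXᵢ, β + n).
Batch 1: sum of counts S = 79 over n = 7 hours.
After batch 1: Gamma(α+S, β+n) = Gamma(12.1+79, 4.2+7) = Gamma(91.1, 11.2).
Batch 2: sum of counts S = 81 over n = 8 hours.
After batch 2: Gamma(α+S, β+n) = Gamma(91.1+81, 11.2+8) = Gamma(172.1, 19.2).
Var = α/β² = 172.1/19.2² = 0.4669.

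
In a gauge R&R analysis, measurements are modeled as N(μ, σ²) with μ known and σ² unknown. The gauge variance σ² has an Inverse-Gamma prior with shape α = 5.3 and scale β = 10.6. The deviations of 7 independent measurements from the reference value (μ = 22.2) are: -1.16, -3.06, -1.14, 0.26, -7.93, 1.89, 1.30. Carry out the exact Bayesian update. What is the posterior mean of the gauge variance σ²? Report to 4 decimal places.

6.5015

With known mean μ and an Inverse-Gamma(α, β) prior on σ², the Normal likelihood is conjugate: posterior is Inv-Gamma(α + n/2, β + Σ(xᵢ−μ)²/2).
Σ(xᵢ−μ)² = (-1.16)² + (-3.06)² + (-1.14)² + (0.26)² + (-7.93)² + (1.89)² + (1.30)² = 80.2234.
Posterior: Inv-Gamma(5.3 + 7/2, 10.6 + 80.2234/2) = Inv-Gamma(8.80, 50.71170).
E[σ²|data] = β/(α−1) = 50.71170/7.80 = 6.5015.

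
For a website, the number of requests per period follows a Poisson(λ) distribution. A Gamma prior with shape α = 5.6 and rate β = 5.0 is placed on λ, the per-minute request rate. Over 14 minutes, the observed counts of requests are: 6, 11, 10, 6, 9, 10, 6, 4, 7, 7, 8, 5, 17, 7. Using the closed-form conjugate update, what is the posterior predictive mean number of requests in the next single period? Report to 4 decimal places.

With a Gamma(shape α, rate β) prior, the Poisson likelihood is conjugate: the posterior is Gamma(α + ΣXᵢ, β + n).
Sum of counts S = 113 over n = 14 minutes.
Posterior: Gamma(α+S, β+n) = Gamma(5.6+113, 5.0+14) = Gamma(118.6, 19.0).
The predictive distribution for one future period is NegBinom with mean α/β = 6.2421.

6.2421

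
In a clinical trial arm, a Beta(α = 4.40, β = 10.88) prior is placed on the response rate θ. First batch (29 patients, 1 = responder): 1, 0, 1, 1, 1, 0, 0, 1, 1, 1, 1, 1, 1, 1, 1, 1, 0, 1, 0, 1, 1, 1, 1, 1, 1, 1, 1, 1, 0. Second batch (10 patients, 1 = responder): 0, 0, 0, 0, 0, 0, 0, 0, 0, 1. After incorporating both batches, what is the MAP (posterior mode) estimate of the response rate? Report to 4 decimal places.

0.5241

The Beta prior is conjugate to a Binomial/Bernoulli likelihood; the update adds successes to α and failures to β.
After batch 1: Beta(4.40+23, 10.88+6) = Beta(27.40, 16.88).
After batch 2: Beta(27.40+1, 16.88+9) = Beta(28.40, 25.88).
Mode of Beta(a,b) for a,b>1 is (a−1)/(a+b−2) = 27.40/52.28 = 0.5241.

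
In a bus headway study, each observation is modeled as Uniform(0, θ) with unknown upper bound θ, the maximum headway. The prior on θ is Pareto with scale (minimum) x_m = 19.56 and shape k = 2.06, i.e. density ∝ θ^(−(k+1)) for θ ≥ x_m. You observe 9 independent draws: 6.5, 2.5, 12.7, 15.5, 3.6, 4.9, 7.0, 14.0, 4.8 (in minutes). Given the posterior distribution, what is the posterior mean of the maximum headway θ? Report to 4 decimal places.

A Pareto(scale x_m, shape k) prior on the upper bound θ of Uniform(0, θ) is conjugate: posterior is Pareto(max(x_m, max xᵢ), k + n).
Sample maximum = 15.5; prior scale x_m = 19.56 → posterior scale = max = 19.56.
Posterior shape = 2.06 + 9 = 11.06.
E[θ|data] = k·x_m/(k−1) = 11.06·19.56/10.06 = 21.5043.

21.5043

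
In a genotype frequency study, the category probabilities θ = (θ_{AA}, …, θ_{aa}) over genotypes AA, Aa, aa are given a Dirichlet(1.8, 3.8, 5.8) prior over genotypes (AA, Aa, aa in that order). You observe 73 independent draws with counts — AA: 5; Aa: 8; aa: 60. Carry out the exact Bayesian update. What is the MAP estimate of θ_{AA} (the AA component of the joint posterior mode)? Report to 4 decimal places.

The Dirichlet prior is conjugate to the Multinomial likelihood: each posterior αⱼ = prior αⱼ + observed count nⱼ.
Posterior concentration: (6.8, 11.8, 65.8), total = 84.4.
Joint mode component: (α_{AA}−1)/(Σα−K) = 5.8/81.4 = 0.0713.

0.0713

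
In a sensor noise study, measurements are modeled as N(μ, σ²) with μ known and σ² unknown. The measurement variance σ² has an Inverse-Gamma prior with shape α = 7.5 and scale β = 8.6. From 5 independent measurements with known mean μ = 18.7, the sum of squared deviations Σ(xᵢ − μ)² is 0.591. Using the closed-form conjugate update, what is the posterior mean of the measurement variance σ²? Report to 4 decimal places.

0.9884

With known mean μ and an Inverse-Gamma(α, β) prior on σ², the Normal likelihood is conjugate: posterior is Inv-Gamma(α + n/2, β + Σ(xᵢ−μ)²/2).
Posterior: Inv-Gamma(7.5 + 5/2, 8.6 + 0.591/2) = Inv-Gamma(10.00, 8.8955).
E[σ²|data] = β/(α−1) = 8.8955/9.00 = 0.9884.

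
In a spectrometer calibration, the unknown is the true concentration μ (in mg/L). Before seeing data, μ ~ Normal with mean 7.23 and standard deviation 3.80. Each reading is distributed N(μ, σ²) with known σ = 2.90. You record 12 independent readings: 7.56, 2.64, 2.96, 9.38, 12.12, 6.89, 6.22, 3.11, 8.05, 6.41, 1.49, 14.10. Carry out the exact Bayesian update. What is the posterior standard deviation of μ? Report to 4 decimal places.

0.8176

For Normal data with known variance σ², a Normal(μ₀, σ₀²) prior on μ is conjugate. Posterior precision = 1/σ₀² + n/σ²; posterior mean is the precision-weighted average of μ₀ and x̄.
σ₀² = 3.80² = 14.44, σ² = 2.90² = 8.41; σ² + n·σ₀² = 8.41 + 12·14.44 = 181.69.
Posterior precision = 1/σ₀² + n/σ² = 1/14.44 + 12/8.41 = (σ² + n·σ₀²)/(σ₀²σ²) = 181.69/(14.44·8.41); posterior variance σₙ² = σ₀²σ²/(σ² + n·σ₀²) = 14.44·8.41/181.69 = 0.668393.
Posterior SD = √σₙ² = √(14.44·8.41/181.69) = 0.8176.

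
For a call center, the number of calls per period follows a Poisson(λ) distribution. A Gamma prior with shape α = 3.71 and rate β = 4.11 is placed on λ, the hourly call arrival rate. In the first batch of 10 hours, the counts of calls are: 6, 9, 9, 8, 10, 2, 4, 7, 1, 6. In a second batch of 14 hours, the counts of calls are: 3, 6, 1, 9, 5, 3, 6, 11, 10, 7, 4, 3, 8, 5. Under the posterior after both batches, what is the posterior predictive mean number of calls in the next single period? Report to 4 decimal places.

5.2191

With a Gamma(shape α, rate β) prior, the Poisson likelihood is conjugate: the posterior is Gamma(α + ΣXᵢ, β + n).
Batch 1: sum of counts S = 62 over n = 10 hours.
After batch 1: Gamma(α+S, β+n) = Gamma(3.71+62, 4.11+10) = Gamma(65.71, 14.11).
Batch 2: sum of counts S = 81 over n = 14 hours.
After batch 2: Gamma(α+S, β+n) = Gamma(65.71+81, 14.11+14) = Gamma(146.71, 28.11).
The predictive distribution for one future period is NegBinom with mean α/β = 5.2191.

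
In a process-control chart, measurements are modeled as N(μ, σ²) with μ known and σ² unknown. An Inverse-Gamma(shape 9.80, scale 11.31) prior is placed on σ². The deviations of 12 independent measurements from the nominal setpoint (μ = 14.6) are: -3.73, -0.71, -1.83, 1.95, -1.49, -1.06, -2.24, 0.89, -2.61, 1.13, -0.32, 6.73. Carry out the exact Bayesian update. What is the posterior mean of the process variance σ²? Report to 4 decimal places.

With known mean μ and an Inverse-Gamma(α, β) prior on σ², the Normal likelihood is conjugate: posterior is Inv-Gamma(α + n/2, β + Σ(xᵢ−μ)²/2).
Σ(xᵢ−μ)² = (-3.73)² + (-0.71)² + (-1.83)² + (1.95)² + (-1.49)² + (-1.06)² + (-2.24)² + (0.89)² + (-2.61)² + (1.13)² + (-0.32)² + (6.73)² = 84.2061.
Posterior: Inv-Gamma(9.80 + 12/2, 11.31 + 84.2061/2) = Inv-Gamma(15.80, 53.41305).
E[σ²|data] = β/(α−1) = 53.41305/14.80 = 3.6090.

3.6090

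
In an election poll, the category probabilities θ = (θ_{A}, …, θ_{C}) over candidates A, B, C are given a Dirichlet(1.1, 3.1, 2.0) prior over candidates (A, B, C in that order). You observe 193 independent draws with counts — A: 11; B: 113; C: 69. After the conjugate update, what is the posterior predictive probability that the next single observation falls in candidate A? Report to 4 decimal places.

The Dirichlet prior is conjugate to the Multinomial likelihood: each posterior αⱼ = prior αⱼ + observed count nⱼ.
Posterior concentration: (12.1, 116.1, 71.0), total = 199.2.
P(next = A | data) = α_{A}/Σα = 0.0607.

0.0607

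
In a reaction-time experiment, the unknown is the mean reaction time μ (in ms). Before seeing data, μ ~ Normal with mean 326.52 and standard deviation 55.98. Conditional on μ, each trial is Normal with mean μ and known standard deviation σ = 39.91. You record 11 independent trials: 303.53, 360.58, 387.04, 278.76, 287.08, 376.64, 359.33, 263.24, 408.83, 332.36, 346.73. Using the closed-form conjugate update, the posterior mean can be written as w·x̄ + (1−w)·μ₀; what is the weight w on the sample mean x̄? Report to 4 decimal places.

0.9558

For Normal data with known variance σ², a Normal(μ₀, σ₀²) prior on μ is conjugate. Posterior precision = 1/σ₀² + n/σ²; posterior mean is the precision-weighted average of μ₀ and x̄.
σ₀² = 55.98² = 3133.7604, σ² = 39.91² = 1592.8081. Prior precision 1/σ₀² = 1/3133.7604; data precision n/σ² = 11/1592.8081.
w = (n/σ²)/(1/σ₀² + n/σ²) = n·σ₀²/(σ² + n·σ₀²) = 11·3133.7604/(1592.8081 + 11·3133.7604) = 34471.3644/36064.1725 = 0.9558.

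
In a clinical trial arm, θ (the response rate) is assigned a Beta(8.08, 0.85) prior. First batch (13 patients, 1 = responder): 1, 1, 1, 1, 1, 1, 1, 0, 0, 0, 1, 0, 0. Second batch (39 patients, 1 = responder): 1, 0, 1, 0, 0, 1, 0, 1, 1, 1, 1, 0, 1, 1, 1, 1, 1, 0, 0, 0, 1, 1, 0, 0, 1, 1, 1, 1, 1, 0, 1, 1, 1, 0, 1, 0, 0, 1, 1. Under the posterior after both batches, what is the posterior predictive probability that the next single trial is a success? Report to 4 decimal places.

The Beta prior is conjugate to a Binomial/Bernoulli likelihood; the update adds successes to α and failures to β.
After batch 1: Beta(8.08+8, 0.85+5) = Beta(16.08, 5.85).
After batch 2: Beta(16.08+25, 5.85+14) = Beta(41.08, 19.85).
For a single future Bernoulli trial, P(success | data) = α/(α+β) = 0.6742.

0.6742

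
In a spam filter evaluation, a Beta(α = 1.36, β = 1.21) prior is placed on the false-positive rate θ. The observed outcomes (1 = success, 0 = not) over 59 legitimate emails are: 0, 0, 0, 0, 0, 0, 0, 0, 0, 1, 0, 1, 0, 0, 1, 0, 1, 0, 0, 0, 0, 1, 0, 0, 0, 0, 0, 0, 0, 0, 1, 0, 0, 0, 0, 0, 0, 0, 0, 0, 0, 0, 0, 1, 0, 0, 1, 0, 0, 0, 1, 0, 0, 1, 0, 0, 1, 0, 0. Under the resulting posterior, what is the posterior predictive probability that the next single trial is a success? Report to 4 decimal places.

0.2007

The Beta prior is conjugate to a Binomial/Bernoulli likelihood; the update adds successes to α and failures to β.
Posterior: Beta(α+k, β+n−k) = Beta(1.36+11, 1.21+48) = Beta(12.36, 49.21).
For a single future Bernoulli trial, P(success | data) = α/(α+β) = 0.2007.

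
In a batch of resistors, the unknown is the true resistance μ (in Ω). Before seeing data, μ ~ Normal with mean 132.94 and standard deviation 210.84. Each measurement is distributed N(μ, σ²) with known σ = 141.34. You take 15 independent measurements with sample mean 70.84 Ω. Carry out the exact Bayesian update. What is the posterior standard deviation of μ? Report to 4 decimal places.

35.9591

For Normal data with known variance σ², a Normal(μ₀, σ₀²) prior on μ is conjugate. Posterior precision = 1/σ₀² + n/σ²; posterior mean is the precision-weighted average of μ₀ and x̄.
σ₀² = 210.84² = 44453.5056, σ² = 141.34² = 19976.9956; σ² + n·σ₀² = 19976.9956 + 15·44453.5056 = 686779.5796.
Posterior precision = 1/σ₀² + n/σ² = 1/44453.5056 + 15/19976.9956 = (σ² + n·σ₀²)/(σ₀²σ²) = 686779.5796/(44453.5056·19976.9956); posterior variance σₙ² = σ₀²σ²/(σ² + n·σ₀²) = 44453.5056·19976.9956/686779.5796 = 1293.060411.
Posterior SD = √σₙ² = √(44453.5056·19976.9956/686779.5796) = 35.9591.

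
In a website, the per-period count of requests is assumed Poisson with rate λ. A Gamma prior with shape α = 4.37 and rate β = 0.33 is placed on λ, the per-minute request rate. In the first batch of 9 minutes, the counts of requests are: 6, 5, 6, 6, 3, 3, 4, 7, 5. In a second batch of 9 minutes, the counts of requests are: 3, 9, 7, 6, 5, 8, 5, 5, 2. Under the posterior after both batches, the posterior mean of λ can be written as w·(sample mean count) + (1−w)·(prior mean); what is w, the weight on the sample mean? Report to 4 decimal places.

With a Gamma(shape α, rate β) prior, the Poisson likelihood is conjugate: the posterior is Gamma(α + ΣXᵢ, β + n).
Total number of minutes: n = 9 + 9 = 18.
Posterior mean = (α₀+S)/(β₀+n) = [n/(β₀+n)]·(S/n) + [β₀/(β₀+n)]·(α₀/β₀), so only n and β₀ enter the weight.
Weight on data w = n/(β₀+n) = 18/(0.33+18) = 18/18.33 = 0.9820.

0.9820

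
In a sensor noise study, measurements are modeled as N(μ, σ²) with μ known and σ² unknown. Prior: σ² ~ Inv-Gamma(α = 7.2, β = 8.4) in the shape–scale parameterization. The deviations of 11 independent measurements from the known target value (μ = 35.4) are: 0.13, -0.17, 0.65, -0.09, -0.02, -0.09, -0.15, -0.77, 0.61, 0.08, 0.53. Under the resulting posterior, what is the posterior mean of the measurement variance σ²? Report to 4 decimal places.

0.7931

With known mean μ and an Inverse-Gamma(α, β) prior on σ², the Normal likelihood is conjugate: posterior is Inv-Gamma(α + n/2, β + Σ(xᵢ−μ)²/2).
Σ(xᵢ−μ)² = (0.13)² + (-0.17)² + (0.65)² + (-0.09)² + (-0.02)² + (-0.09)² + (-0.15)² + (-0.77)² + (0.61)² + (0.08)² + (0.53)² = 1.7597.
Posterior: Inv-Gamma(7.2 + 11/2, 8.4 + 1.7597/2) = Inv-Gamma(12.70, 9.27985).
E[σ²|data] = β/(α−1) = 9.27985/11.70 = 0.7931.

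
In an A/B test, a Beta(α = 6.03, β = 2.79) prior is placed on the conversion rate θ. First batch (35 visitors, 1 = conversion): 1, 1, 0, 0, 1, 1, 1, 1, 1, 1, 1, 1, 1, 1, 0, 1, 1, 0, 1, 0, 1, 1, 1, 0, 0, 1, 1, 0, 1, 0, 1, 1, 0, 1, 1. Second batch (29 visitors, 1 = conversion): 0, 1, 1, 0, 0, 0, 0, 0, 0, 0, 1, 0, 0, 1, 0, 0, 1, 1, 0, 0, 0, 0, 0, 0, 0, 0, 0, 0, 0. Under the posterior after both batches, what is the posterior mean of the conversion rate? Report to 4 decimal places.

The Beta prior is conjugate to a Binomial/Bernoulli likelihood; the update adds successes to α and failures to β.
After batch 1: Beta(6.03+25, 2.79+10) = Beta(31.03, 12.79).
After batch 2: Beta(31.03+6, 12.79+23) = Beta(37.03, 35.79).
Posterior mean = α/(α+β) = 37.03/72.82 = 0.5085.

0.5085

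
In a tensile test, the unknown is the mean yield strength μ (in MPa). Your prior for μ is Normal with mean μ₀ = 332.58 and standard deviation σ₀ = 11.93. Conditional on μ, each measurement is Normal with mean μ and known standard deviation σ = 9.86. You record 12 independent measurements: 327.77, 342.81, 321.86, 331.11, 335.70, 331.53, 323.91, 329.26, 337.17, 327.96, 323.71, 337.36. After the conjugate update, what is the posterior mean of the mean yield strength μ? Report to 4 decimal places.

For Normal data with known variance σ², a Normal(μ₀, σ₀²) prior on μ is conjugate. Posterior precision = 1/σ₀² + n/σ²; posterior mean is the precision-weighted average of μ₀ and x̄.
Σxᵢ = 327.77 + 342.81 + 321.86 + 331.11 + 335.70 + 331.53 + 323.91 + 329.26 + 337.17 + 327.96 + 323.71 + 337.36 = 3970.15, so n·x̄ = 3970.15.
σ₀² = 11.93² = 142.3249, σ² = 9.86² = 97.2196; σ² + n·σ₀² = 97.2196 + 12·142.3249 = 1805.1184.
Posterior mean = (μ₀/σ₀² + n·x̄/σ²)/(1/σ₀² + n/σ²) = (σ²·μ₀ + σ₀²·n·x̄)/(σ² + n·σ₀²) = (97.2196·332.58 + 142.3249·3970.15)/1805.1184 = 597384.496303/1805.1184 = 330.9392.

330.9392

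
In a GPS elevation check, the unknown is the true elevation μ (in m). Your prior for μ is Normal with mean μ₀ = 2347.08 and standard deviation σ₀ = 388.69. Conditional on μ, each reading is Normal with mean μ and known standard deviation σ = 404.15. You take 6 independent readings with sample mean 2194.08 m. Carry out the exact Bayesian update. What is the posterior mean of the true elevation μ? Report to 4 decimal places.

For Normal data with known variance σ², a Normal(μ₀, σ₀²) prior on μ is conjugate. Posterior precision = 1/σ₀² + n/σ²; posterior mean is the precision-weighted average of μ₀ and x̄.
n·x̄ = 6·2194.08 = 13164.48.
σ₀² = 388.69² = 151079.9161, σ² = 404.15² = 163337.2225; σ² + n·σ₀² = 163337.2225 + 6·151079.9161 = 1069816.7191.
Posterior mean = (μ₀/σ₀² + n·x̄/σ²)/(1/σ₀² + n/σ²) = (σ²·μ₀ + σ₀²·n·x̄)/(σ² + n·σ₀²) = (163337.2225·2347.08 + 151079.9161·13164.48)/1069816.7191 = 2372254062.085428/1069816.7191 = 2217.4397.

2217.4397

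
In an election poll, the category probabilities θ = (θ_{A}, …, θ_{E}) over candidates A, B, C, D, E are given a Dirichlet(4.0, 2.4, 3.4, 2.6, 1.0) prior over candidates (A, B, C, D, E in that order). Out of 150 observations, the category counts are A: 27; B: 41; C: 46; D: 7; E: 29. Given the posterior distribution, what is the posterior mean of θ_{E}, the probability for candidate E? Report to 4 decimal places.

0.1836

The Dirichlet prior is conjugate to the Multinomial likelihood: each posterior αⱼ = prior αⱼ + observed count nⱼ.
Posterior concentration: (31.0, 43.4, 49.4, 9.6, 30.0), total = 163.4.
E[θ_{E}|data] = α_{E}/Σα = 30.0/163.4 = 0.1836.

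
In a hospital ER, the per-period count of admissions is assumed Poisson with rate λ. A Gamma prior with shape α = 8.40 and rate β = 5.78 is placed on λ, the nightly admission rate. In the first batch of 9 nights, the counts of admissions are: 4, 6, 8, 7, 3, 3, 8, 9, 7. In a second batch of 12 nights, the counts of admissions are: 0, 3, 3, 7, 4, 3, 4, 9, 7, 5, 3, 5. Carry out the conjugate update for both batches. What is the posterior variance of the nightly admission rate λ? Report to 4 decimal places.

With a Gamma(shape α, rate β) prior, the Poisson likelihood is conjugate: the posterior is Gamma(α + ΣXᵢ, β + n).
Batch 1: sum of counts S = 55 over n = 9 nights.
After batch 1: Gamma(α+S, β+n) = Gamma(8.40+55, 5.78+9) = Gamma(63.40, 14.78).
Batch 2: sum of counts S = 53 over n = 12 nights.
After batch 2: Gamma(α+S, β+n) = Gamma(63.40+53, 14.78+12) = Gamma(116.40, 26.78).
Var = α/β² = 116.40/26.78² = 0.1623.

0.1623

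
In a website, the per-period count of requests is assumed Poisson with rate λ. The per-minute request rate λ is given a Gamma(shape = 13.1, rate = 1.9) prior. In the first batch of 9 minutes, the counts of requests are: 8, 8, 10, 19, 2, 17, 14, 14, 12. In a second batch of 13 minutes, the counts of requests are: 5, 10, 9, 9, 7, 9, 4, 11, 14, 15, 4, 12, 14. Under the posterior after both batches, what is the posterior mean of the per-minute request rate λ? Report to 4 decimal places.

With a Gamma(shape α, rate β) prior, the Poisson likelihood is conjugate: the posterior is Gamma(α + ΣXᵢ, β + n).
Batch 1: sum of counts S = 104 over n = 9 minutes.
After batch 1: Gamma(α+S, β+n) = Gamma(13.1+104, 1.9+9) = Gamma(117.1, 10.9).
Batch 2: sum of counts S = 123 over n = 13 minutes.
After batch 2: Gamma(α+S, β+n) = Gamma(117.1+123, 10.9+13) = Gamma(240.1, 23.9).
Posterior mean = α/β = 240.1/23.9 = 10.0460.

10.0460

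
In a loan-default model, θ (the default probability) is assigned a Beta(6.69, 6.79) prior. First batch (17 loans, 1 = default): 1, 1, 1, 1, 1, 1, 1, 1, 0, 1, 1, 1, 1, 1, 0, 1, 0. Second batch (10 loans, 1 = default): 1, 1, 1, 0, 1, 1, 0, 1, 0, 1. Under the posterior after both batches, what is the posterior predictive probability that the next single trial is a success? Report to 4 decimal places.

The Beta prior is conjugate to a Binomial/Bernoulli likelihood; the update adds successes to α and failures to β.
After batch 1: Beta(6.69+14, 6.79+3) = Beta(20.69, 9.79).
After batch 2: Beta(20.69+7, 9.79+3) = Beta(27.69, 12.79).
For a single future Bernoulli trial, P(success | data) = α/(α+β) = 0.6840.

0.6840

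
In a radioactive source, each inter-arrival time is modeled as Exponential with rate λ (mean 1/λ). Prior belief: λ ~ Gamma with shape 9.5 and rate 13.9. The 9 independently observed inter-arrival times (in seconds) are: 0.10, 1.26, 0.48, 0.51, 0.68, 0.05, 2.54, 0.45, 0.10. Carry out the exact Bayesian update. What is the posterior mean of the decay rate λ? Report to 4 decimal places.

With a Gamma(shape α, rate β) prior on the exponential rate λ, the posterior after n observations with total T = Σxᵢ is Gamma(α+n, β+T).
Sum of observations T = 6.17 seconds; n = 9.
Posterior: Gamma(9.5+9, 13.9+6.17) = Gamma(18.5, 20.07).
Posterior mean of λ = α/β = 18.5/20.07 = 0.9218.

0.9218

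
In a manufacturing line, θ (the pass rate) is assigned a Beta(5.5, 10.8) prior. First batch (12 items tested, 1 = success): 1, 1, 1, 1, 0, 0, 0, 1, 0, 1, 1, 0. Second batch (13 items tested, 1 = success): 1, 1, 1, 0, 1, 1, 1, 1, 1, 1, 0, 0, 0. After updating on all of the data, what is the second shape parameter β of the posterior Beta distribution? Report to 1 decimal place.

The Beta prior is conjugate to a Binomial/Bernoulli likelihood; the update adds successes to α and failures to β.
After batch 1: Beta(5.5+7, 10.8+5) = Beta(12.5, 15.8).
After batch 2: Beta(12.5+9, 15.8+4) = Beta(21.5, 19.8).
Posterior β = 19.8.

19.8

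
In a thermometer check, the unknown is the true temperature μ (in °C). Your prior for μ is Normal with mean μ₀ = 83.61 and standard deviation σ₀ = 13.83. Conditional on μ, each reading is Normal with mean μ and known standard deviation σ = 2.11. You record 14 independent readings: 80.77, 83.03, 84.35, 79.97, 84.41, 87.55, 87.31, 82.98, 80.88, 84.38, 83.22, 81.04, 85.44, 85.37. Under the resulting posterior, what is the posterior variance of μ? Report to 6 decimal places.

For Normal data with known variance σ², a Normal(μ₀, σ₀²) prior on μ is conjugate. Posterior precision = 1/σ₀² + n/σ²; posterior mean is the precision-weighted average of μ₀ and x̄.
σ₀² = 13.83² = 191.2689, σ² = 2.11² = 4.4521; σ² + n·σ₀² = 4.4521 + 14·191.2689 = 2682.2167.
Posterior precision = 1/σ₀² + n/σ² = 1/191.2689 + 14/4.4521 = (σ² + n·σ₀²)/(σ₀²σ²) = 2682.2167/(191.2689·4.4521); posterior variance σₙ² = σ₀²σ²/(σ² + n·σ₀²) = 191.2689·4.4521/2682.2167 = 0.317479.

0.317479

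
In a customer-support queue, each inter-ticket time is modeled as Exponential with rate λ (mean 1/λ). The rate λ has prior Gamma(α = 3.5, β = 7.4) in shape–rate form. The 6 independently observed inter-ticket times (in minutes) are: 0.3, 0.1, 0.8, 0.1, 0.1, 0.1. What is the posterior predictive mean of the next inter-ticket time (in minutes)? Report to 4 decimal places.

1.0471

With a Gamma(shape α, rate β) prior on the exponential rate λ, the posterior after n observations with total T = Σxᵢ is Gamma(α+n, β+T).
Sum of observations T = 1.5 minutes; n = 6.
Posterior: Gamma(3.5+6, 7.4+1.5) = Gamma(9.5, 8.9).
The predictive distribution for the next observation is Lomax; its mean is β/(α−1) = 8.9/8.5 = 1.0471.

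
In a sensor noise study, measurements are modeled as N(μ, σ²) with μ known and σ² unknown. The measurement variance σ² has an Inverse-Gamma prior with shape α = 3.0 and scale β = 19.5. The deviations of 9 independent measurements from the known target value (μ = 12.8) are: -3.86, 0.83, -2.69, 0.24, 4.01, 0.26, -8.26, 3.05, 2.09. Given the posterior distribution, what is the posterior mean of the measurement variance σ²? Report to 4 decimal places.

12.3022

With known mean μ and an Inverse-Gamma(α, β) prior on σ², the Normal likelihood is conjugate: posterior is Inv-Gamma(α + n/2, β + Σ(xᵢ−μ)²/2).
Σ(xᵢ−μ)² = (-3.86)² + (0.83)² + (-2.69)² + (0.24)² + (4.01)² + (0.26)² + (-8.26)² + (3.05)² + (2.09)² = 120.9281.
Posterior: Inv-Gamma(3.0 + 9/2, 19.5 + 120.9281/2) = Inv-Gamma(7.50, 79.96405).
E[σ²|data] = β/(α−1) = 79.96405/6.50 = 12.3022.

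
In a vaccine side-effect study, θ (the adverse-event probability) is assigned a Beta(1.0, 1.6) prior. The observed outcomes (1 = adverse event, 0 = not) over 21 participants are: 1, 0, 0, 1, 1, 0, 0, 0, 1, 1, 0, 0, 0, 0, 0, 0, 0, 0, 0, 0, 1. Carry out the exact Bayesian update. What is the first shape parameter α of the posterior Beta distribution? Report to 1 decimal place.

The Beta prior is conjugate to a Binomial/Bernoulli likelihood; the update adds successes to α and failures to β.
Posterior: Beta(α+k, β+n−k) = Beta(1.0+6, 1.6+15) = Beta(7.0, 16.6).
Posterior α = 7.0.

7.0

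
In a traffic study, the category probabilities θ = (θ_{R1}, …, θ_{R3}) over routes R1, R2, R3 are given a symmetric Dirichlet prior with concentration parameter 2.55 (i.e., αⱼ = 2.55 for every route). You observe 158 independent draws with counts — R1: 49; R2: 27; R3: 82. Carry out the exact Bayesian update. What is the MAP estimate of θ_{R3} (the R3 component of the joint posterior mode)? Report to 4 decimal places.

0.5137

The Dirichlet prior is conjugate to the Multinomial likelihood: each posterior αⱼ = prior αⱼ + observed count nⱼ.
Posterior concentration: (51.55, 29.55, 84.55), total = 165.65.
Joint mode component: (α_{R3}−1)/(Σα−K) = 83.55/162.65 = 0.5137.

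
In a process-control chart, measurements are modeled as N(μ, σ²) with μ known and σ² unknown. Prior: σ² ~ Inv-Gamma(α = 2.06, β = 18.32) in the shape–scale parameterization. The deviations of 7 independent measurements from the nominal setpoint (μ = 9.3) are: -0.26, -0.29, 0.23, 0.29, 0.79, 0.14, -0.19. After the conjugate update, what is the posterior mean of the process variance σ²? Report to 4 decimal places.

4.1237

With known mean μ and an Inverse-Gamma(α, β) prior on σ², the Normal likelihood is conjugate: posterior is Inv-Gamma(α + n/2, β + Σ(xᵢ−μ)²/2).
Σ(xᵢ−μ)² = (-0.26)² + (-0.29)² + (0.23)² + (0.29)² + (0.79)² + (0.14)² + (-0.19)² = 0.9685.
Posterior: Inv-Gamma(2.06 + 7/2, 18.32 + 0.9685/2) = Inv-Gamma(5.56, 18.80425).
E[σ²|data] = β/(α−1) = 18.80425/4.56 = 4.1237.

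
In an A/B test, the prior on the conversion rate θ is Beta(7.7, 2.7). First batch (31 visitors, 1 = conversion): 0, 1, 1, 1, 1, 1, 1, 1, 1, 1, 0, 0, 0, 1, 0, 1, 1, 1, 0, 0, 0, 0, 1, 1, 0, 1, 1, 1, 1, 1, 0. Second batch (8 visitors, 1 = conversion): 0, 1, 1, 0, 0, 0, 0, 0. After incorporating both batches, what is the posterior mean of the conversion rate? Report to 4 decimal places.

0.6012

The Beta prior is conjugate to a Binomial/Bernoulli likelihood; the update adds successes to α and failures to β.
After batch 1: Beta(7.7+20, 2.7+11) = Beta(27.7, 13.7).
After batch 2: Beta(27.7+2, 13.7+6) = Beta(29.7, 19.7).
Posterior mean = α/(α+β) = 29.7/49.4 = 0.6012.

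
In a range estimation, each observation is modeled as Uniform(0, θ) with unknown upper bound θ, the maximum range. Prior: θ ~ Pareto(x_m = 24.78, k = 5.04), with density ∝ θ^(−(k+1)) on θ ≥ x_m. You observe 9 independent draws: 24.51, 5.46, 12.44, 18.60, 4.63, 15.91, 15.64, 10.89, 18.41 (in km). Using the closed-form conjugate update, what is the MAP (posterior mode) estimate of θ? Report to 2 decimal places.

A Pareto(scale x_m, shape k) prior on the upper bound θ of Uniform(0, θ) is conjugate: posterior is Pareto(max(x_m, max xᵢ), k + n).
Sample maximum = 24.51; prior scale x_m = 24.78 → posterior scale = max = 24.78.
Posterior shape = 5.04 + 9 = 14.04.
The Pareto density is decreasing on [x_m, ∞), so the mode is x_m = 24.78.

24.78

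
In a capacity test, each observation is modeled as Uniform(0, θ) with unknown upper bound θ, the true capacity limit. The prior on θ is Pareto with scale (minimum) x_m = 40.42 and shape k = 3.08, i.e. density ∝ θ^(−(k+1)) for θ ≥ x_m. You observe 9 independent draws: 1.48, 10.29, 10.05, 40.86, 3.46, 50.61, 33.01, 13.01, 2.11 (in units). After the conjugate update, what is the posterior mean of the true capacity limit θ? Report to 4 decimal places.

A Pareto(scale x_m, shape k) prior on the upper bound θ of Uniform(0, θ) is conjugate: posterior is Pareto(max(x_m, max xᵢ), k + n).
Sample maximum = 50.61; prior scale x_m = 40.42 → posterior scale = max = 50.61.
Posterior shape = 3.08 + 9 = 12.08.
E[θ|data] = k·x_m/(k−1) = 12.08·50.61/11.08 = 55.1777.

55.1777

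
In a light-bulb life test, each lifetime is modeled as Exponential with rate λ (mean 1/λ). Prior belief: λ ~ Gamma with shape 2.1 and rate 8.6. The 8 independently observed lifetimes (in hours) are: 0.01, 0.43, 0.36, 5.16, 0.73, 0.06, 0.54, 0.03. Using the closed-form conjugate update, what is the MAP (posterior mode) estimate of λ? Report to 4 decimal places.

0.5716

With a Gamma(shape α, rate β) prior on the exponential rate λ, the posterior after n observations with total T = Σxᵢ is Gamma(α+n, β+T).
Sum of observations T = 7.32 hours; n = 8.
Posterior: Gamma(2.1+8, 8.6+7.32) = Gamma(10.1, 15.92).
Mode = (α−1)/β = 0.5716.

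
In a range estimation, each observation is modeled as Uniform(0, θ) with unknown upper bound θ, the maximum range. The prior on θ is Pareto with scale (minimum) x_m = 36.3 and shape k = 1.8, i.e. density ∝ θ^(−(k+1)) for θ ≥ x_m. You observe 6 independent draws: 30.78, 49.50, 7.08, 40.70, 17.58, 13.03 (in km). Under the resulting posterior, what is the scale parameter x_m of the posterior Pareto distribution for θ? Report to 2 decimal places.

A Pareto(scale x_m, shape k) prior on the upper bound θ of Uniform(0, θ) is conjugate: posterior is Pareto(max(x_m, max xᵢ), k + n).
Sample maximum = 49.50; prior scale x_m = 36.3 → posterior scale = max = 49.50.
Posterior shape = 1.8 + 6 = 7.8.
Posterior scale x_m = 49.50.

49.50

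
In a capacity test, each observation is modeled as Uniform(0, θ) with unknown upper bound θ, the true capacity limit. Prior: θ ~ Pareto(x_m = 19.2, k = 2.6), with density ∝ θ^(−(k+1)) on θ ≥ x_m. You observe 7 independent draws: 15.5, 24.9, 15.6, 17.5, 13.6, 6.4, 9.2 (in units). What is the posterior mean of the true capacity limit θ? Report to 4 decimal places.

A Pareto(scale x_m, shape k) prior on the upper bound θ of Uniform(0, θ) is conjugate: posterior is Pareto(max(x_m, max xᵢ), k + n).
Sample maximum = 24.9; prior scale x_m = 19.2 → posterior scale = max = 24.9.
Posterior shape = 2.6 + 7 = 9.6.
E[θ|data] = k·x_m/(k−1) = 9.6·24.9/8.6 = 27.7953.

27.7953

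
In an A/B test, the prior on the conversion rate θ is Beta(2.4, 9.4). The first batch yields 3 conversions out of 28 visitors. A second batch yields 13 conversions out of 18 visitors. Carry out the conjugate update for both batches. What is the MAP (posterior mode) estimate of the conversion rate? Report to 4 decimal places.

The Beta prior is conjugate to a Binomial/Bernoulli likelihood; the update adds successes to α and failures to β.
After batch 1: Beta(2.4+3, 9.4+25) = Beta(5.4, 34.4).
After batch 2: Beta(5.4+13, 34.4+5) = Beta(18.4, 39.4).
Mode of Beta(a,b) for a,b>1 is (a−1)/(a+b−2) = 17.4/55.8 = 0.3118.

0.3118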